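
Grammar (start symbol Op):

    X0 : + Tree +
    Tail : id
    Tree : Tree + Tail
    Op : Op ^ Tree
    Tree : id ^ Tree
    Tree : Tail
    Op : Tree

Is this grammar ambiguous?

Ambiguous

Witness: id ^ id

Derivation 1: Op ⇒ Op ^ Tree ⇒ Tree ^ Tree ⇒ Tail ^ Tree ⇒ id ^ Tree ⇒ id ^ Tail ⇒ id ^ id
Derivation 2: Op ⇒ Tree ⇒ id ^ Tree ⇒ id ^ Tail ⇒ id ^ id

Two distinct leftmost derivations for the same string.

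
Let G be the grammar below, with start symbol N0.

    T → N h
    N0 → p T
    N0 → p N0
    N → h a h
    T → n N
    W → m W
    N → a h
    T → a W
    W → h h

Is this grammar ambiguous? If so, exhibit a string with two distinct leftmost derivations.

Witness: p a h h

Derivation 1: N0 ⇒ p T ⇒ p N h ⇒ p a h h
Derivation 2: N0 ⇒ p T ⇒ p a W ⇒ p a h h

Two distinct leftmost derivations for the same string.

Ambiguous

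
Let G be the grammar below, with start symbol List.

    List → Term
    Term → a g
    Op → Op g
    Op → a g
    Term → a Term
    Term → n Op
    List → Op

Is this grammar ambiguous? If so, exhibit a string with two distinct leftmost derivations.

Ambiguous

Witness: a g

Derivation 1: List ⇒ Term ⇒ a g
Derivation 2: List ⇒ Op ⇒ a g

Two distinct leftmost derivations for the same string.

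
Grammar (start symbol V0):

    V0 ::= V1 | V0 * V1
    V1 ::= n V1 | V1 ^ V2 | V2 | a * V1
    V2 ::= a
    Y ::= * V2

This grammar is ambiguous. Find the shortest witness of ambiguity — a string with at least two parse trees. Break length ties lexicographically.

length 1: no string has ≥2 trees
length 2: no string has ≥2 trees
length 3: a * a has 2 parse trees

Two derivations of a * a:
  V0 ⇒ V1 ⇒ a * V1 ⇒ a * V2 ⇒ a * a
  V0 ⇒ V0 * V1 ⇒ V1 * V1 ⇒ V2 * V1 ⇒ a * V1 ⇒ a * V2 ⇒ a * a

a * a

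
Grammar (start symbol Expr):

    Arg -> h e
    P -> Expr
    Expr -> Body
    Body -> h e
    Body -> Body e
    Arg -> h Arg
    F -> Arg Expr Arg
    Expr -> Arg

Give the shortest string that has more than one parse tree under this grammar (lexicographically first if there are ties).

length 2: h e has 2 parse trees

Two derivations of h e:
  Expr ⇒ Body ⇒ h e
  Expr ⇒ Arg ⇒ h e

h e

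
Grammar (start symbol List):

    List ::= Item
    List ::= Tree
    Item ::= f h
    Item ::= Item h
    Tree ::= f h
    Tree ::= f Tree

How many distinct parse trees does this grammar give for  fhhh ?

1

Parse trees for fhhh:
  [List [Item [Item [Item f h] h] h]]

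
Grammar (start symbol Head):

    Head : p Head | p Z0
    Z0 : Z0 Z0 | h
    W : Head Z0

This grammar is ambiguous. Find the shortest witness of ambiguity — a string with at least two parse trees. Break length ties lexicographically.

p h h h

length 2: no string has ≥2 trees
length 3: no string has ≥2 trees
length 4: p h h h has 2 parse trees

Two derivations of p h h h:
  Head ⇒ p Z0 ⇒ p Z0 Z0 ⇒ p Z0 Z0 Z0 ⇒ p h Z0 Z0 ⇒ p h h Z0 ⇒ p h h h
  Head ⇒ p Z0 ⇒ p Z0 Z0 ⇒ p h Z0 ⇒ p h Z0 Z0 ⇒ p h h Z0 ⇒ p h h h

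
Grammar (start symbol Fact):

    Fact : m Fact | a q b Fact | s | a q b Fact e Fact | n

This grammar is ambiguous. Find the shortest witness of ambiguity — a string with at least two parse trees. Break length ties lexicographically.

length 1: no string has ≥2 trees
length 2: no string has ≥2 trees
length 3: no string has ≥2 trees
length 4: no string has ≥2 trees
length 5: no string has ≥2 trees
length 6: no string has ≥2 trees
length 7: no string has ≥2 trees
length 8: no string has ≥2 trees
length 9: a q b a q b n e n has 2 parse trees

Two derivations of a q b a q b n e n:
  Fact ⇒ a q b Fact ⇒ a q b a q b Fact e Fact ⇒ a q b a q b n e Fact ⇒ a q b a q b n e n
  Fact ⇒ a q b Fact e Fact ⇒ a q b a q b Fact e Fact ⇒ a q b a q b n e Fact ⇒ a q b a q b n e n

a q b a q b n e n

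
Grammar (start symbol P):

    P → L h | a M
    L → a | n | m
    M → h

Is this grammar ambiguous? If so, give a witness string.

Ambiguous

Witness: a h

Derivation 1: P ⇒ L h ⇒ a h
Derivation 2: P ⇒ a M ⇒ a h

Two distinct leftmost derivations for the same string.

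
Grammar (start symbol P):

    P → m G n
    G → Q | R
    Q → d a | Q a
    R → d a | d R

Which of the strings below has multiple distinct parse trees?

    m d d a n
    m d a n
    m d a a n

m d d a n: 1 tree
m d a n: 2 trees
m d a a n: 1 tree

m d a n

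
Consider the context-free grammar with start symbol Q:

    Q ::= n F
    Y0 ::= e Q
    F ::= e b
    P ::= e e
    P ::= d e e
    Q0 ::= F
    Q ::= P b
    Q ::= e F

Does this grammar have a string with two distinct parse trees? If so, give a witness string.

Ambiguous

Witness: e e b

Derivation 1: Q ⇒ P b ⇒ e e b
Derivation 2: Q ⇒ e F ⇒ e e b

Two distinct leftmost derivations for the same string.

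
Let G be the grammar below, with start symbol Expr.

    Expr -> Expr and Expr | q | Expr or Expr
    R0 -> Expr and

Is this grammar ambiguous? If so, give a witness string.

Ambiguous

Witness: q and q and q

Derivation 1: Expr ⇒ Expr and Expr ⇒ Expr and Expr and Expr ⇒ q and Expr and Expr ⇒ q and q and Expr ⇒ q and q and q
Derivation 2: Expr ⇒ Expr and Expr ⇒ q and Expr ⇒ q and Expr and Expr ⇒ q and q and Expr ⇒ q and q and q

Two distinct leftmost derivations for the same string.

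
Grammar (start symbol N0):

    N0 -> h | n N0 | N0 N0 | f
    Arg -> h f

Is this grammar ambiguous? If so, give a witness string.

Witness: f f f

Derivation 1: N0 ⇒ N0 N0 ⇒ N0 N0 N0 ⇒ f N0 N0 ⇒ f f N0 ⇒ f f f
Derivation 2: N0 ⇒ N0 N0 ⇒ f N0 ⇒ f N0 N0 ⇒ f f N0 ⇒ f f f

Two distinct leftmost derivations for the same string.

Ambiguous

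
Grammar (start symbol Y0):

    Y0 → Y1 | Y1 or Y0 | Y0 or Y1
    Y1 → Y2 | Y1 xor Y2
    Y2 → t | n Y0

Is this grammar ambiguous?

Witness: t or t

Derivation 1: Y0 ⇒ Y1 or Y0 ⇒ Y2 or Y0 ⇒ t or Y0 ⇒ t or Y1 ⇒ t or Y2 ⇒ t or t
Derivation 2: Y0 ⇒ Y0 or Y1 ⇒ Y1 or Y1 ⇒ Y2 or Y1 ⇒ t or Y1 ⇒ t or Y2 ⇒ t or t

Two distinct leftmost derivations for the same string.

Ambiguous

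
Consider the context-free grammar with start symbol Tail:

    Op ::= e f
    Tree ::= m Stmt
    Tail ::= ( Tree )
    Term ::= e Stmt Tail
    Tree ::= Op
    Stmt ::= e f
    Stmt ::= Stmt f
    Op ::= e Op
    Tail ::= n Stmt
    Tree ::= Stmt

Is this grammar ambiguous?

Ambiguous

Witness: ( e f )

Derivation 1: Tail ⇒ ( Tree ) ⇒ ( Op ) ⇒ ( e f )
Derivation 2: Tail ⇒ ( Tree ) ⇒ ( Stmt ) ⇒ ( e f )

Two distinct leftmost derivations for the same string.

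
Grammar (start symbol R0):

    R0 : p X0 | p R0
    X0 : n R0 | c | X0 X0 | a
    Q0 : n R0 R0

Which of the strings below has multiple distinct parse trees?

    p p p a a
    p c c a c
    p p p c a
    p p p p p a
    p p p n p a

p c c a c

p p p a a: 1 tree
p c c a c: 5 trees
p p p c a: 1 tree
p p p p p a: 1 tree
p p p n p a: 1 tree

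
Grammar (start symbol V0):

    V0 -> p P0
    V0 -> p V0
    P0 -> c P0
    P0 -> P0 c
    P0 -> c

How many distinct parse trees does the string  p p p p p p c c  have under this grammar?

2

Parse trees for p p p p p p c c:
  [V0 p [V0 p [V0 p [V0 p [V0 p [V0 p [P0 c [P0 c]]]]]]]]
  [V0 p [V0 p [V0 p [V0 p [V0 p [V0 p [P0 [P0 c] c]]]]]]]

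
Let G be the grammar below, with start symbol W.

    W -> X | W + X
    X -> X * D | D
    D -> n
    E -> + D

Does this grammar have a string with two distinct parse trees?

Only W, X, D are reachable from W; ignoring the rest: W → W + X | X  ;  X → X * D | D  — a left-associative chain with D at the bottom. Each string factors uniquely by precedence.

Unambiguous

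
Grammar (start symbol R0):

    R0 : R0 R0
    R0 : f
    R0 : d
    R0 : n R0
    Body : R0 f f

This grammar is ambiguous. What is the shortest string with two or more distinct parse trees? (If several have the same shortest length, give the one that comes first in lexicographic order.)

length 1: no string has ≥2 trees
length 2: no string has ≥2 trees
length 3: d d d has 2 parse trees

Two derivations of d d d:
  R0 ⇒ R0 R0 ⇒ R0 R0 R0 ⇒ d R0 R0 ⇒ d d R0 ⇒ d d d
  R0 ⇒ R0 R0 ⇒ d R0 ⇒ d R0 R0 ⇒ d d R0 ⇒ d d d

d d d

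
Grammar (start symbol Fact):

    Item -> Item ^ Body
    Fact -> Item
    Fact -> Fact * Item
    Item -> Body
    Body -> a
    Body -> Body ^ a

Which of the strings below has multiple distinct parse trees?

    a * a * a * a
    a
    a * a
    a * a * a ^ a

a * a * a * a: 1 tree
a: 1 tree
a * a: 1 tree
a * a * a ^ a: 2 trees

a * a * a ^ a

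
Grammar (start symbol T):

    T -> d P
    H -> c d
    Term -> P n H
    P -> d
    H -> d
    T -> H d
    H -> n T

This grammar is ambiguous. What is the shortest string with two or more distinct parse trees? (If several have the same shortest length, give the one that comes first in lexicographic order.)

length 2: d d has 2 parse trees

Two derivations of d d:
  T ⇒ d P ⇒ d d
  T ⇒ H d ⇒ d d

d d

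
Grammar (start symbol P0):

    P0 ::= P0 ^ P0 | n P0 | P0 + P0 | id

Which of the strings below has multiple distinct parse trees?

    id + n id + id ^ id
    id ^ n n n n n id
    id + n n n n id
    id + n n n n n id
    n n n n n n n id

id + n id + id ^ id: 9 trees
id ^ n n n n n id: 1 tree
id + n n n n id: 1 tree
id + n n n n n id: 1 tree
n n n n n n n id: 1 tree

id + n id + id ^ id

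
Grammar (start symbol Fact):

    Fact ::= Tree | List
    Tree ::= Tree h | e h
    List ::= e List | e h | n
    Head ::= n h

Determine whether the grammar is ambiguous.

Ambiguous

Witness: e h

Derivation 1: Fact ⇒ Tree ⇒ e h
Derivation 2: Fact ⇒ List ⇒ e h

Two distinct leftmost derivations for the same string.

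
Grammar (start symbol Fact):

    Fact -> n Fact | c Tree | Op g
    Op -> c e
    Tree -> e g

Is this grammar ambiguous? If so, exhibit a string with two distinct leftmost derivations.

Witness: c e g

Derivation 1: Fact ⇒ c Tree ⇒ c e g
Derivation 2: Fact ⇒ Op g ⇒ c e g

Two distinct leftmost derivations for the same string.

Ambiguous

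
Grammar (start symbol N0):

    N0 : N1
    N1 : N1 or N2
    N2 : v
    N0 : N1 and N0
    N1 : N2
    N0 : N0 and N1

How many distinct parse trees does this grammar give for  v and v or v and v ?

Parse trees for v and v or v and v:
  [N0 [N1 [N2 v]] and [N0 [N1 [N1 [N2 v]] or [N2 v]] and [N0 [N1 [N2 v]]]]]
  [N0 [N1 [N2 v]] and [N0 [N0 [N1 [N1 [N2 v]] or [N2 v]]] and [N1 [N2 v]]]]
  [N0 [N0 [N1 [N2 v]] and [N0 [N1 [N1 [N2 v]] or [N2 v]]]] and [N1 [N2 v]]]
  [N0 [N0 [N0 [N1 [N2 v]]] and [N1 [N1 [N2 v]] or [N2 v]]] and [N1 [N2 v]]]

4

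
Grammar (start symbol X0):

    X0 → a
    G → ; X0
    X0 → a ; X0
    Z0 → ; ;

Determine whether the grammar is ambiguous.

Unambiguous

(G, Z0 are unreachable from X0, so their rules don't affect L(X0).) The reachable grammar is A → atom sep A | atom. Each atom is followed by either the separator (recurse) or end-of-string (stop) — no choice point.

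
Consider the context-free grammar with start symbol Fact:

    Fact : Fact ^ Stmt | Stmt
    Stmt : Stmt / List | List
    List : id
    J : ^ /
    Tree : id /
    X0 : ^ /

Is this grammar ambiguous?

Unambiguous

(J, Tree, X0 are unreachable from Fact, so their rules don't affect L(Fact).) The grammar is stratified — Fact handles '^' (left-recursive), Stmt handles '/', List atoms. Each operator has a fixed associativity and precedence level, so every string has one parse.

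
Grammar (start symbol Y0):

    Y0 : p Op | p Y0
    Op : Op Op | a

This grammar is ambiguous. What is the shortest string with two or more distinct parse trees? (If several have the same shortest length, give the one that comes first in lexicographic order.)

p a a a

length 2: no string has ≥2 trees
length 3: no string has ≥2 trees
length 4: p a a a has 2 parse trees

Two derivations of p a a a:
  Y0 ⇒ p Op ⇒ p Op Op ⇒ p Op Op Op ⇒ p a Op Op ⇒ p a a Op ⇒ p a a a
  Y0 ⇒ p Op ⇒ p Op Op ⇒ p a Op ⇒ p a Op Op ⇒ p a a Op ⇒ p a a a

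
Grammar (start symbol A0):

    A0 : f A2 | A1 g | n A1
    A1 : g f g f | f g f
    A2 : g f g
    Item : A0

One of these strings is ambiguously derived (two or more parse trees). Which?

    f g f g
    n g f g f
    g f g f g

f g f g: 2 trees
n g f g f: 1 tree
g f g f g: 1 tree

f g f g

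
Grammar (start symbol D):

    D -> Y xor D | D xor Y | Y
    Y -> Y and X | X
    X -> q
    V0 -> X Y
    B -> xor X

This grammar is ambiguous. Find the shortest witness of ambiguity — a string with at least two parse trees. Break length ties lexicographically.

q xor q

length 1: no string has ≥2 trees
length 3: q xor q has 2 parse trees

Two derivations of q xor q:
  D ⇒ Y xor D ⇒ X xor D ⇒ q xor D ⇒ q xor Y ⇒ q xor X ⇒ q xor q
  D ⇒ D xor Y ⇒ Y xor Y ⇒ X xor Y ⇒ q xor Y ⇒ q xor X ⇒ q xor q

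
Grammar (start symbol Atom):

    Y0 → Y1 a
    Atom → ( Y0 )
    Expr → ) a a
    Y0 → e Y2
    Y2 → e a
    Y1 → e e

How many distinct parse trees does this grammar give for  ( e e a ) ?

2

Parse trees for ( e e a ):
  [Atom ( [Y0 [Y1 e e] a] )]
  [Atom ( [Y0 e [Y2 e a]] )]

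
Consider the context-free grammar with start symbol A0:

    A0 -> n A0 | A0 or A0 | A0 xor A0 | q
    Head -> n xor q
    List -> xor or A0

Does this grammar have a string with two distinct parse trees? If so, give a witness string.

Witness: n q or q

Derivation 1: A0 ⇒ n A0 ⇒ n A0 or A0 ⇒ n q or A0 ⇒ n q or q
Derivation 2: A0 ⇒ A0 or A0 ⇒ n A0 or A0 ⇒ n q or A0 ⇒ n q or q

Two distinct leftmost derivations for the same string.

Ambiguous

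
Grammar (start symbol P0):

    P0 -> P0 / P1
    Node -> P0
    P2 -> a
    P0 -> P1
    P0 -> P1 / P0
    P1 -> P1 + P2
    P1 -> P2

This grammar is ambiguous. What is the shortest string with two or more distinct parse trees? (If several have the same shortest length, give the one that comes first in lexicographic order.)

a / a

length 1: no string has ≥2 trees
length 3: a / a has 2 parse trees

Two derivations of a / a:
  P0 ⇒ P0 / P1 ⇒ P1 / P1 ⇒ P2 / P1 ⇒ a / P1 ⇒ a / P2 ⇒ a / a
  P0 ⇒ P1 / P0 ⇒ P2 / P0 ⇒ a / P0 ⇒ a / P1 ⇒ a / P2 ⇒ a / a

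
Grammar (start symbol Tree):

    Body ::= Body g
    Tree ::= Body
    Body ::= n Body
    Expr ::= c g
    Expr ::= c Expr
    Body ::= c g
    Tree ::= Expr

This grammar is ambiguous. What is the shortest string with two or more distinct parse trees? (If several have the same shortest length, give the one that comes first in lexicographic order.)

c g

length 2: c g has 2 parse trees

Two derivations of c g:
  Tree ⇒ Body ⇒ c g
  Tree ⇒ Expr ⇒ c g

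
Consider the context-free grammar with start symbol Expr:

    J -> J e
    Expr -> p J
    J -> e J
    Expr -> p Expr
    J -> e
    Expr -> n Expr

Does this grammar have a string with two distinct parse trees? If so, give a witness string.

Witness: p e e

Derivation 1: Expr ⇒ p J ⇒ p J e ⇒ p e e
Derivation 2: Expr ⇒ p J ⇒ p e J ⇒ p e e

Two distinct leftmost derivations for the same string.

Ambiguous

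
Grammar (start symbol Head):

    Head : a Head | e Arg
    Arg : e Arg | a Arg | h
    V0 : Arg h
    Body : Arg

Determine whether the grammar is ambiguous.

Only Head, Arg are reachable from Head; ignoring the rest: Restricted to the reachable nonterminals, every rule has the form A → t or A → t B, and no two rules for the same A share a first terminal. The grammar encodes a DFA — one run per string.

Unambiguous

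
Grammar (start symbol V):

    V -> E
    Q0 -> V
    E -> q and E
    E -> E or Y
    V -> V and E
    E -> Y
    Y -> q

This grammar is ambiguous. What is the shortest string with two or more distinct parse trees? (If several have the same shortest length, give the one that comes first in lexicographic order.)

length 1: no string has ≥2 trees
length 3: q and q has 2 parse trees

Two derivations of q and q:
  V ⇒ E ⇒ q and E ⇒ q and Y ⇒ q and q
  V ⇒ V and E ⇒ E and E ⇒ Y and E ⇒ q and E ⇒ q and Y ⇒ q and q

q and q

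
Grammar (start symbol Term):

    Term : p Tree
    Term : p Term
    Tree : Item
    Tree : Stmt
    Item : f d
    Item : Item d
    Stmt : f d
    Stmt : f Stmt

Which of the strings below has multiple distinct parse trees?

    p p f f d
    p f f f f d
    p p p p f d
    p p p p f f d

p p p p f d

p p f f d: 1 tree
p f f f f d: 1 tree
p p p p f d: 2 trees
p p p p f f d: 1 tree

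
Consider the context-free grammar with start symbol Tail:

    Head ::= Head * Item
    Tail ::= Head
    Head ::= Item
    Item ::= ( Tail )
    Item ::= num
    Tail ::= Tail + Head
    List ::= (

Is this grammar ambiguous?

(List is unreachable from Tail, so its rules don't affect L(Tail).) The grammar is stratified — Tail handles '+' (left-recursive), Head handles '*', Item atoms. Each operator has a fixed associativity and precedence level, so every string has one parse.

Unambiguous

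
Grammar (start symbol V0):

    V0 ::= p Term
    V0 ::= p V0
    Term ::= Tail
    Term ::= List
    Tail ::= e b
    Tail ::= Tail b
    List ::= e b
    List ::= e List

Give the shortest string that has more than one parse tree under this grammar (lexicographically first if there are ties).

p e b

length 3: p e b has 2 parse trees

Two derivations of p e b:
  V0 ⇒ p Term ⇒ p Tail ⇒ p e b
  V0 ⇒ p Term ⇒ p List ⇒ p e b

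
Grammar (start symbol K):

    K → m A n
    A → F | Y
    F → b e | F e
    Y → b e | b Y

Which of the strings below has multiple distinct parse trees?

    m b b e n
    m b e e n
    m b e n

m b b e n: 1 tree
m b e e n: 1 tree
m b e n: 2 trees

m b e n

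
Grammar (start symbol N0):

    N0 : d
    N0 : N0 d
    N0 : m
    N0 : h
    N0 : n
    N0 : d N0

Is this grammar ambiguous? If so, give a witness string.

Witness: d d

Derivation 1: N0 ⇒ N0 d ⇒ d d
Derivation 2: N0 ⇒ d N0 ⇒ d d

Two distinct leftmost derivations for the same string.

Ambiguous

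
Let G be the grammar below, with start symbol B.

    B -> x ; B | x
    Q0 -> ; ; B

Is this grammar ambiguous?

Only B is reachable from B; ignoring the rest: Right-recursive list with a separator: after each atom, whether the separator follows determines the rule. One parse per string.

Unambiguous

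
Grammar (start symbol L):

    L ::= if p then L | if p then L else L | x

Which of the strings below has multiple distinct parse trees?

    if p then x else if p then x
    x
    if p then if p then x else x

if p then x else if p then x: 1 tree
x: 1 tree
if p then if p then x else x: 2 trees

if p then if p then x else x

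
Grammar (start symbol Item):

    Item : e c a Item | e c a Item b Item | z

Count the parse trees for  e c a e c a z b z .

Parse trees for e c a e c a z b z:
  [Item e c a [Item e c a [Item z] b [Item z]]]
  [Item e c a [Item e c a [Item z]] b [Item z]]

2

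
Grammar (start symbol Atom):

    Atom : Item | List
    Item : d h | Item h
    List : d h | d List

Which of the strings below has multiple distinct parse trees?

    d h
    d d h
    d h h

d h: 2 trees
d d h: 1 tree
d h h: 1 tree

d h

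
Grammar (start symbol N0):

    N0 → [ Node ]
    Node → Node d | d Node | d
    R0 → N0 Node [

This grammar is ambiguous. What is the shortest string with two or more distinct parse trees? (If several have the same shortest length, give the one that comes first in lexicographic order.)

[ d d ]

length 3: no string has ≥2 trees
length 4: [ d d ] has 2 parse trees

Two derivations of [ d d ]:
  N0 ⇒ [ Node ] ⇒ [ Node d ] ⇒ [ d d ]
  N0 ⇒ [ Node ] ⇒ [ d Node ] ⇒ [ d d ]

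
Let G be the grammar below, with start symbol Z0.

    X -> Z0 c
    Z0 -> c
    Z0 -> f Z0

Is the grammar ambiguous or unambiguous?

(X is unreachable from Z0, so its rules don't affect L(Z0).) The reachable rules are right-linear with at most one rule per (nonterminal, next-terminal) pair. Each input token forces the next rule, so parsing is deterministic.

Unambiguous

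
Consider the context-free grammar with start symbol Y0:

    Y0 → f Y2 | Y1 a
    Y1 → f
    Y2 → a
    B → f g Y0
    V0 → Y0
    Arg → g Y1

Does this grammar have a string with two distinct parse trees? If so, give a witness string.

Witness: f a

Derivation 1: Y0 ⇒ f Y2 ⇒ f a
Derivation 2: Y0 ⇒ Y1 a ⇒ f a

Two distinct leftmost derivations for the same string.

Ambiguous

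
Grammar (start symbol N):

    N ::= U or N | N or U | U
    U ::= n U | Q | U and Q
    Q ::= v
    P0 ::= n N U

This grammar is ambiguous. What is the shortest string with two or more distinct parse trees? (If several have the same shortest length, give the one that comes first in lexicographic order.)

length 1: no string has ≥2 trees
length 2: no string has ≥2 trees
length 3: v or v has 2 parse trees

Two derivations of v or v:
  N ⇒ U or N ⇒ Q or N ⇒ v or N ⇒ v or U ⇒ v or Q ⇒ v or v
  N ⇒ N or U ⇒ U or U ⇒ Q or U ⇒ v or U ⇒ v or Q ⇒ v or v

v or v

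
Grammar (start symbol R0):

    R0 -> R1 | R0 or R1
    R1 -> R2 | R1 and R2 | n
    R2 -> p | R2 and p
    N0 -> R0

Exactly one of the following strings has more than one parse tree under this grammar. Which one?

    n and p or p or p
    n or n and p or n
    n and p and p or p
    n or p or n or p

n and p and p or p

n and p or p or p: 1 tree
n or n and p or n: 1 tree
n and p and p or p: 2 trees
n or p or n or p: 1 tree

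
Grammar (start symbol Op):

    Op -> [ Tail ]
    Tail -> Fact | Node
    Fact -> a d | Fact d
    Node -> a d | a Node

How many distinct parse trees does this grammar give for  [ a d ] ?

Parse trees for [ a d ]:
  [Op [ [Tail [Fact a d]] ]]
  [Op [ [Tail [Node a d]] ]]

2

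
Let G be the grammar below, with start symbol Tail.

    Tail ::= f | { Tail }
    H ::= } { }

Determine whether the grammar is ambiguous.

Unambiguous

Only Tail is reachable from Tail; ignoring the rest: L(Tail) is { openⁿ atom closeⁿ : n ≥ 0 }. The bracket depth fixes n, and the derivation is forced at every step.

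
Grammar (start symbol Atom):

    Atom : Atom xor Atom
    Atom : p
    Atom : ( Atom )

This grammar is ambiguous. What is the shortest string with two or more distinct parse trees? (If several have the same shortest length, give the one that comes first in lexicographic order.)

length 1: no string has ≥2 trees
length 3: no string has ≥2 trees
length 5: p xor p xor p has 2 parse trees

Two derivations of p xor p xor p:
  Atom ⇒ Atom xor Atom ⇒ Atom xor Atom xor Atom ⇒ p xor Atom xor Atom ⇒ p xor p xor Atom ⇒ p xor p xor p
  Atom ⇒ Atom xor Atom ⇒ p xor Atom ⇒ p xor Atom xor Atom ⇒ p xor p xor Atom ⇒ p xor p xor p

p xor p xor p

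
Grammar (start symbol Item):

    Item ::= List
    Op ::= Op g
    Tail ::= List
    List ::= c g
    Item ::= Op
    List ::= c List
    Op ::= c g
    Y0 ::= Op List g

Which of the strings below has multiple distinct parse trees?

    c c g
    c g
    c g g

c g

c c g: 1 tree
c g: 2 trees
c g g: 1 tree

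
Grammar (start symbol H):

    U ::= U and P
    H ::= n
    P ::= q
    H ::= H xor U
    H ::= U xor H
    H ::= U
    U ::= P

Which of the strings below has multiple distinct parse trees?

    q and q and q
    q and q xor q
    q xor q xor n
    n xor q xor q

q and q and q: 1 tree
q and q xor q: 2 trees
q xor q xor n: 1 tree
n xor q xor q: 1 tree

q and q xor q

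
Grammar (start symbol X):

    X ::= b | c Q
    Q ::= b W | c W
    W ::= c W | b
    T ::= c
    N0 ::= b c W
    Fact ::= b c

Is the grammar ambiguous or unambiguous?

Only X, Q, W are reachable from X; ignoring the rest: The reachable rules are right-linear with at most one rule per (nonterminal, next-terminal) pair. Each input token forces the next rule, so parsing is deterministic.

Unambiguous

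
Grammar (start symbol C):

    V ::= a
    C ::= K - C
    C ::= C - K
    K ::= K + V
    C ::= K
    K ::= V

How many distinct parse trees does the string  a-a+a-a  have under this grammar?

4

Parse trees for a-a+a-a:
  [C [K [V a]] - [C [K [K [V a]] + [V a]] - [C [K [V a]]]]]
  [C [K [V a]] - [C [C [K [K [V a]] + [V a]]] - [K [V a]]]]
  [C [C [K [V a]] - [C [K [K [V a]] + [V a]]]] - [K [V a]]]
  [C [C [C [K [V a]]] - [K [K [V a]] + [V a]]] - [K [V a]]]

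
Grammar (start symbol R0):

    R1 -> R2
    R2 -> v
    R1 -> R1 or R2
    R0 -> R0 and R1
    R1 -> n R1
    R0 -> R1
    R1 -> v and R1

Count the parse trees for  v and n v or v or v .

Parse trees for v and n v or v or v (showing first 6 of 9):
  [R0 [R0 [R1 [R2 v]]] and [R1 [R1 [R1 n [R1 [R2 v]]] or [R2 v]] or [R2 v]]]
  [R0 [R0 [R1 [R2 v]]] and [R1 [R1 n [R1 [R1 [R2 v]] or [R2 v]]] or [R2 v]]]
  [R0 [R0 [R1 [R2 v]]] and [R1 n [R1 [R1 [R1 [R2 v]] or [R2 v]] or [R2 v]]]]
  [R0 [R1 [R1 [R1 v and [R1 n [R1 [R2 v]]]] or [R2 v]] or [R2 v]]]
  [R0 [R1 [R1 v and [R1 [R1 n [R1 [R2 v]]] or [R2 v]]] or [R2 v]]]
  [R0 [R1 [R1 v and [R1 n [R1 [R1 [R2 v]] or [R2 v]]]] or [R2 v]]]

9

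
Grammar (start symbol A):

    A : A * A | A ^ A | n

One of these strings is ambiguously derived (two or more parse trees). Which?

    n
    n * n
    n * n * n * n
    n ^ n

n * n * n * n

n: 1 tree
n * n: 1 tree
n * n * n * n: 5 trees
n ^ n: 1 tree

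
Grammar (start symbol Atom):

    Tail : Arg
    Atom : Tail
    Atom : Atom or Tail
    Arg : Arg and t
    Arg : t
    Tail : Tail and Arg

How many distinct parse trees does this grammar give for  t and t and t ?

4

Parse trees for t and t and t:
  [Atom [Tail [Arg [Arg [Arg t] and t] and t]]]
  [Atom [Tail [Tail [Arg t]] and [Arg [Arg t] and t]]]
  [Atom [Tail [Tail [Arg [Arg t] and t]] and [Arg t]]]
  [Atom [Tail [Tail [Tail [Arg t]] and [Arg t]] and [Arg t]]]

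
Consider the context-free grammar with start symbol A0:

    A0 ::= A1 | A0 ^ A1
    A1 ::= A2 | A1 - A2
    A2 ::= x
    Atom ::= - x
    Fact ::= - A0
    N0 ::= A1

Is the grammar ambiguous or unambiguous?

Only A0, A1, A2 are reachable from A0; ignoring the rest: A0 → A0 ^ A1 | A1  ;  A1 → A1 - A2 | A2  — a left-associative chain with A2 at the bottom. Each string factors uniquely by precedence.

Unambiguous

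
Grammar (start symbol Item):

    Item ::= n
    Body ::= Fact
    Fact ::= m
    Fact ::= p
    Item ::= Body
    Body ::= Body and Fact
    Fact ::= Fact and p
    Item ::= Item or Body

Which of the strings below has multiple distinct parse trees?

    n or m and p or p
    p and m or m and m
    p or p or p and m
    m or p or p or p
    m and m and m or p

n or m and p or p: 2 trees
p and m or m and m: 1 tree
p or p or p and m: 1 tree
m or p or p or p: 1 tree
m and m and m or p: 1 tree

n or m and p or p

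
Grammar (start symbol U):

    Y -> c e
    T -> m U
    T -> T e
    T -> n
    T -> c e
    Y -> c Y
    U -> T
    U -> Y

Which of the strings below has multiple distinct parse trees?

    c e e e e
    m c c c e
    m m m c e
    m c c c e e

m m m c e

c e e e e: 1 tree
m c c c e: 1 tree
m m m c e: 2 trees
m c c c e e: 1 tree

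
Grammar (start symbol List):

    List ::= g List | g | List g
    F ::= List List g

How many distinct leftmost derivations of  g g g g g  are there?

Parse trees for g g g g g (showing first 6 of 16):
  [List g [List g [List g [List g [List g]]]]]
  [List g [List g [List g [List [List g] g]]]]
  [List g [List g [List [List g [List g]] g]]]
  [List g [List g [List [List [List g] g] g]]]
  [List g [List [List g [List g [List g]]] g]]
  [List g [List [List g [List [List g] g]] g]]

16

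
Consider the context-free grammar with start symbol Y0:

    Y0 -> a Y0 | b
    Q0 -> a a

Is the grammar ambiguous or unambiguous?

(Q0 is unreachable from Y0, so its rules don't affect L(Y0).) Restricted to the reachable nonterminals, every rule has the form A → t or A → t B, and no two rules for the same A share a first terminal. The grammar encodes a DFA — one run per string.

Unambiguous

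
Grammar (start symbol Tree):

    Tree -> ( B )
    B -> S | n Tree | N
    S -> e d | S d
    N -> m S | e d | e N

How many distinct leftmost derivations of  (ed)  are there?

2

Parse trees for (ed):
  [Tree ( [B [S e d]] )]
  [Tree ( [B [N e d]] )]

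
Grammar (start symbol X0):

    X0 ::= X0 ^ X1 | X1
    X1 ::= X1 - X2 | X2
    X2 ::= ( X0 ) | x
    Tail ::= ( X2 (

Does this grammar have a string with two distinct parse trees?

Unambiguous

(Tail is unreachable from X0, so its rules don't affect L(X0).) The grammar is stratified — X0 handles '^' (left-recursive), X1 handles '-', X2 atoms. Each operator has a fixed associativity and precedence level, so every string has one parse.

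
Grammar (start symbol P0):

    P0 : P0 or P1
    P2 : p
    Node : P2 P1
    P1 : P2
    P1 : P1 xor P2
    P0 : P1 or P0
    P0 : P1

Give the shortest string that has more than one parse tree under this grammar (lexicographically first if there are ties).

p or p

length 1: no string has ≥2 trees
length 3: p or p has 2 parse trees

Two derivations of p or p:
  P0 ⇒ P0 or P1 ⇒ P1 or P1 ⇒ P2 or P1 ⇒ p or P1 ⇒ p or P2 ⇒ p or p
  P0 ⇒ P1 or P0 ⇒ P2 or P0 ⇒ p or P0 ⇒ p or P1 ⇒ p or P2 ⇒ p or p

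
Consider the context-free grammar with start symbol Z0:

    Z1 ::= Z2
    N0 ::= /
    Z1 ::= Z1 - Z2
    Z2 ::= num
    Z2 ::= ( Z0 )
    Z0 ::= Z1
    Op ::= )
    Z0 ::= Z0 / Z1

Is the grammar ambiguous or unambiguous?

Unambiguous

(N0, Op are unreachable from Z0, so their rules don't affect L(Z0).) This is a standard precedence ladder (Z0 over Z1 over Z2), with each level left-recursive on its own operator ('/' at Z0, '-' at Z1). That structure is LR(1), hence unambiguous.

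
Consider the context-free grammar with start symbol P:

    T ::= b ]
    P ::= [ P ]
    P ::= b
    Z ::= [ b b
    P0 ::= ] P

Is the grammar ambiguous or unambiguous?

(T, P0, Z are unreachable from P, so their rules don't affect L(P).) Each string is a nest of matched brackets around a single atom. An opening bracket forces the recursive rule; an atom forces the base rule.

Unambiguous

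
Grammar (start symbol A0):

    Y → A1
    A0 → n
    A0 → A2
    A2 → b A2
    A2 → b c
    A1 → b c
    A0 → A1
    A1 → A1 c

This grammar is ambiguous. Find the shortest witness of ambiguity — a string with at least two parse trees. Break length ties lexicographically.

b c

length 1: no string has ≥2 trees
length 2: b c has 2 parse trees

Two derivations of b c:
  A0 ⇒ A2 ⇒ b c
  A0 ⇒ A1 ⇒ b c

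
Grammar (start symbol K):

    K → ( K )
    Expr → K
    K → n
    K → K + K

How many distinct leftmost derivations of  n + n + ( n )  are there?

Parse trees for n + n + ( n ):
  [K [K n] + [K [K n] + [K ( [K n] )]]]
  [K [K [K n] + [K n]] + [K ( [K n] )]]

2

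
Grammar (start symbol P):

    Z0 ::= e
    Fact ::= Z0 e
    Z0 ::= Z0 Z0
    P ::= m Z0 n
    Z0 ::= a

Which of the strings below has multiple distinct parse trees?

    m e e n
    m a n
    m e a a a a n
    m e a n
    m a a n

m e a a a a n

m e e n: 1 tree
m a n: 1 tree
m e a a a a n: 14 trees
m e a n: 1 tree
m a a n: 1 tree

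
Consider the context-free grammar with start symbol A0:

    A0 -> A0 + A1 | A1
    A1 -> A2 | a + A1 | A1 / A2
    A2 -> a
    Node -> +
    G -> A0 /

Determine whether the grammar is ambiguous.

Ambiguous

Witness: a + a

Derivation 1: A0 ⇒ A0 + A1 ⇒ A1 + A1 ⇒ A2 + A1 ⇒ a + A1 ⇒ a + A2 ⇒ a + a
Derivation 2: A0 ⇒ A1 ⇒ a + A1 ⇒ a + A2 ⇒ a + a

Two distinct leftmost derivations for the same string.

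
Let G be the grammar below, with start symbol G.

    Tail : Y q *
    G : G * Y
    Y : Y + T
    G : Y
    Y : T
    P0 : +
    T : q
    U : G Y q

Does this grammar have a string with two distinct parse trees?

(U, Tail, P0 are unreachable from G, so their rules don't affect L(G).) G → G * Y | Y  ;  Y → Y + T | T  — a left-associative chain with T at the bottom. Each string factors uniquely by precedence.

Unambiguous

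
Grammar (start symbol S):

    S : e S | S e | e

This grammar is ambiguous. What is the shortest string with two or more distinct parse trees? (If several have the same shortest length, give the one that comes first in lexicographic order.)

e e

length 1: no string has ≥2 trees
length 2: e e has 2 parse trees

Two derivations of e e:
  S ⇒ e S ⇒ e e
  S ⇒ S e ⇒ e e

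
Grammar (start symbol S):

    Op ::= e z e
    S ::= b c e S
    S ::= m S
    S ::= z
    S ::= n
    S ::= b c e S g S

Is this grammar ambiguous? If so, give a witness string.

Ambiguous

Witness: b c e b c e n g n

Derivation 1: S ⇒ b c e S ⇒ b c e b c e S g S ⇒ b c e b c e n g S ⇒ b c e b c e n g n
Derivation 2: S ⇒ b c e S g S ⇒ b c e b c e S g S ⇒ b c e b c e n g S ⇒ b c e b c e n g n

Two distinct leftmost derivations for the same string.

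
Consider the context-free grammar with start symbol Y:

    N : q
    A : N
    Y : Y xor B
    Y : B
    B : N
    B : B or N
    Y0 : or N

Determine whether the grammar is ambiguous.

Only Y, B, N are reachable from Y; ignoring the rest: This is a standard precedence ladder (Y over B over N), with each level left-recursive on its own operator ('xor' at Y, 'or' at B). That structure is LR(1), hence unambiguous.

Unambiguous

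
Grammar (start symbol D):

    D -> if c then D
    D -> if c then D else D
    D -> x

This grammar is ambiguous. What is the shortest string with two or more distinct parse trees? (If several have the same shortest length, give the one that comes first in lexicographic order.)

if c then if c then x else x

length 1: no string has ≥2 trees
length 4: no string has ≥2 trees
length 6: no string has ≥2 trees
length 7: no string has ≥2 trees
length 9: if c then if c then x else x has 2 parse trees

Two derivations of if c then if c then x else x:
  D ⇒ if c then D ⇒ if c then if c then D else D ⇒ if c then if c then x else D ⇒ if c then if c then x else x
  D ⇒ if c then D else D ⇒ if c then if c then D else D ⇒ if c then if c then x else D ⇒ if c then if c then x else x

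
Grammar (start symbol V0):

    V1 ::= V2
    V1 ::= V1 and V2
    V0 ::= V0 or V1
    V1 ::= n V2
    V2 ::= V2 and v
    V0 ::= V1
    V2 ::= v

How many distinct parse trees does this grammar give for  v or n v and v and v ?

4

Parse trees for v or n v and v and v:
  [V0 [V0 [V1 [V2 v]]] or [V1 [V1 n [V2 v]] and [V2 [V2 v] and v]]]
  [V0 [V0 [V1 [V2 v]]] or [V1 [V1 [V1 n [V2 v]] and [V2 v]] and [V2 v]]]
  [V0 [V0 [V1 [V2 v]]] or [V1 [V1 n [V2 [V2 v] and v]] and [V2 v]]]
  [V0 [V0 [V1 [V2 v]]] or [V1 n [V2 [V2 [V2 v] and v] and v]]]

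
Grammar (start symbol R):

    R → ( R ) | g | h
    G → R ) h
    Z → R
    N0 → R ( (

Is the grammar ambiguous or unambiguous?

Unambiguous

(G, Z, N0 are unreachable from R, so their rules don't affect L(R).) Each string is a nest of matched brackets around a single atom. An opening bracket forces the recursive rule; an atom forces the base rule.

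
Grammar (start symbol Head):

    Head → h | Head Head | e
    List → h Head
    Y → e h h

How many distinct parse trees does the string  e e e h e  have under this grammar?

14

Parse trees for e e e h e (showing first 6 of 14):
  [Head [Head e] [Head [Head e] [Head [Head e] [Head [Head h] [Head e]]]]]
  [Head [Head e] [Head [Head e] [Head [Head [Head e] [Head h]] [Head e]]]]
  [Head [Head e] [Head [Head [Head e] [Head e]] [Head [Head h] [Head e]]]]
  [Head [Head e] [Head [Head [Head e] [Head [Head e] [Head h]]] [Head e]]]
  [Head [Head e] [Head [Head [Head [Head e] [Head e]] [Head h]] [Head e]]]
  [Head [Head [Head e] [Head e]] [Head [Head e] [Head [Head h] [Head e]]]]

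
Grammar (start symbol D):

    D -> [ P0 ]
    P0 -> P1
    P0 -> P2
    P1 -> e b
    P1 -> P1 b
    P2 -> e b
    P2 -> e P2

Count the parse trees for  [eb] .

Parse trees for [eb]:
  [D [ [P0 [P1 e b]] ]]
  [D [ [P0 [P2 e b]] ]]

2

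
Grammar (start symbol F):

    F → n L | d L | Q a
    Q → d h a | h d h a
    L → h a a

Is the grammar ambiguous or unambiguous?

Witness: d h a a

Derivation 1: F ⇒ d L ⇒ d h a a
Derivation 2: F ⇒ Q a ⇒ d h a a

Two distinct leftmost derivations for the same string.

Ambiguous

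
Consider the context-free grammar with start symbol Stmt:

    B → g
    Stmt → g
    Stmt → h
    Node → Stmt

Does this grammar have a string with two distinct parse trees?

Unambiguous

Only Stmt is reachable from Stmt; ignoring the rest: Restricted to the reachable nonterminals, every rule has the form A → t or A → t B, and no two rules for the same A share a first terminal. The grammar encodes a DFA — one run per string.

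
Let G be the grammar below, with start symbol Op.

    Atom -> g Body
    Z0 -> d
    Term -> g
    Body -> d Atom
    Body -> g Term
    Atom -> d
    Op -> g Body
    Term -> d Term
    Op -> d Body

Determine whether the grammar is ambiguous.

Unambiguous

(Z0 is unreachable from Op, so its rules don't affect L(Op).) Each reachable nonterminal has at most one production per leading terminal, and all productions are right-linear; the derivation is determined token-by-token.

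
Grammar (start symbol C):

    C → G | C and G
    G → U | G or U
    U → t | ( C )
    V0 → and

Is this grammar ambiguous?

Unambiguous

(V0 is unreachable from C, so its rules don't affect L(C).) This is a standard precedence ladder (C over G over U), with each level left-recursive on its own operator ('and' at C, 'or' at G). That structure is LR(1), hence unambiguous.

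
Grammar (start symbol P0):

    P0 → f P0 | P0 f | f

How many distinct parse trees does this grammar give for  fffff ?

Parse trees for fffff (showing first 6 of 16):
  [P0 f [P0 f [P0 f [P0 f [P0 f]]]]]
  [P0 f [P0 f [P0 f [P0 [P0 f] f]]]]
  [P0 f [P0 f [P0 [P0 f [P0 f]] f]]]
  [P0 f [P0 f [P0 [P0 [P0 f] f] f]]]
  [P0 f [P0 [P0 f [P0 f [P0 f]]] f]]
  [P0 f [P0 [P0 f [P0 [P0 f] f]] f]]

16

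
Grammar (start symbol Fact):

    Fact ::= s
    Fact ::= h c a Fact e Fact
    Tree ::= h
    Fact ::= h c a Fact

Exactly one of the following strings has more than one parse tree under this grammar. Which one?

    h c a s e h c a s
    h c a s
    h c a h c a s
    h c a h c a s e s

h c a s e h c a s: 1 tree
h c a s: 1 tree
h c a h c a s: 1 tree
h c a h c a s e s: 2 trees

h c a h c a s e s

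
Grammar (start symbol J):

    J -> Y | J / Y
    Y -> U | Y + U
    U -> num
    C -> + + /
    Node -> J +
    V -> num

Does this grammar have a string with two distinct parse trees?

Unambiguous

Only J, Y, U are reachable from J; ignoring the rest: J → J / Y | Y  ;  Y → Y + U | U  — a left-associative chain with U at the bottom. Each string factors uniquely by precedence.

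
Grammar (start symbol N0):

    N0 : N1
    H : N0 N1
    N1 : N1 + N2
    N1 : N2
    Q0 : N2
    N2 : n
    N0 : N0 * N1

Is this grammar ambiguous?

Unambiguous

Only N0, N1, N2 are reachable from N0; ignoring the rest: The grammar is stratified — N0 handles '*' (left-recursive), N1 handles '+', N2 atoms. Each operator has a fixed associativity and precedence level, so every string has one parse.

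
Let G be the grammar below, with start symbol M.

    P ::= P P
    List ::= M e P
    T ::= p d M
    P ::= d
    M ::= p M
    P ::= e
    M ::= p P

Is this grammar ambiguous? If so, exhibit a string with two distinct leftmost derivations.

Witness: p d d d

Derivation 1: M ⇒ p P ⇒ p P P ⇒ p P P P ⇒ p d P P ⇒ p d d P ⇒ p d d d
Derivation 2: M ⇒ p P ⇒ p P P ⇒ p d P ⇒ p d P P ⇒ p d d P ⇒ p d d d

Two distinct leftmost derivations for the same string.

Ambiguous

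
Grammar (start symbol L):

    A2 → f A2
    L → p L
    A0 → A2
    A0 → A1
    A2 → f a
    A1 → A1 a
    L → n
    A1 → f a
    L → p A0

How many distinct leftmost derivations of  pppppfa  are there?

2

Parse trees for pppppfa:
  [L p [L p [L p [L p [L p [A0 [A2 f a]]]]]]]
  [L p [L p [L p [L p [L p [A0 [A1 f a]]]]]]]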